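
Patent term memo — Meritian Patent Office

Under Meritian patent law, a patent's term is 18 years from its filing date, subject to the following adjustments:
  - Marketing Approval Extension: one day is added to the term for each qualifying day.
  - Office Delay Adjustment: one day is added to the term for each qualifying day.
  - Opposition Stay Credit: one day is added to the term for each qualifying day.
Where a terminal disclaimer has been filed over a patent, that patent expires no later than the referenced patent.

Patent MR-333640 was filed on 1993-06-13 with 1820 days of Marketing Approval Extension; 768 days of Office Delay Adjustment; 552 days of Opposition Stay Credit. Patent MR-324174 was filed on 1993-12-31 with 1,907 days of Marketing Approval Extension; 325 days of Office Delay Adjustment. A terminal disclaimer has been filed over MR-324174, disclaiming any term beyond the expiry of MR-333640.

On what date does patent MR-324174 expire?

2018-02-09

Natural term of MR-324174:
  Base: filing + 18 years → 31 December 2011.
  Marketing Approval Extension: +1907 days → 21 March 2017.
  Office Delay Adjustment: +325 days → 9 February 2018.
Expiry of referenced patent MR-333640:
  Base: filing + 18 years → 13 June 2011.
  Marketing Approval Extension: +1820 days → 6 June 2016.
  Office Delay Adjustment: +768 days → 14 July 2018.
  Opposition Stay Credit: +552 days → 17 January 2020.
Terminal disclaimer: MR-324174 expires on the earlier of 9 February 2018 and 17 January 2020.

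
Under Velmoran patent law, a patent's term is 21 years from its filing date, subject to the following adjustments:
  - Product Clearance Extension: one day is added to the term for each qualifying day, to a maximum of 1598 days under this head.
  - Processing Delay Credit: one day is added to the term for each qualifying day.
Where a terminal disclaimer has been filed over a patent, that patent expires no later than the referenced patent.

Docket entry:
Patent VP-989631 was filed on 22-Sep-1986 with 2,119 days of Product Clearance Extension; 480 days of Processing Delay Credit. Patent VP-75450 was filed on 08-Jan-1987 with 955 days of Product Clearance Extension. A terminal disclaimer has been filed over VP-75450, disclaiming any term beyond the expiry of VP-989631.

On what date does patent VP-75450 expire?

2010-08-20

Natural term of VP-75450:
  Base: filing + 21 years → 8 January 2008.
  Product Clearance Extension: 955 days (within the 1598-day cap) → +955 days → 20 August 2010.
Expiry of referenced patent VP-989631:
  Base: filing + 21 years → 22 September 2007.
  Product Clearance Extension: 2119 days claimed exceeds the 1598-day cap, so +1598 days → 6 February 2012.
  Processing Delay Credit: +480 days → 31 May 2013.
Terminal disclaimer: VP-75450 expires on the earlier of 20 August 2010 and 31 May 2013.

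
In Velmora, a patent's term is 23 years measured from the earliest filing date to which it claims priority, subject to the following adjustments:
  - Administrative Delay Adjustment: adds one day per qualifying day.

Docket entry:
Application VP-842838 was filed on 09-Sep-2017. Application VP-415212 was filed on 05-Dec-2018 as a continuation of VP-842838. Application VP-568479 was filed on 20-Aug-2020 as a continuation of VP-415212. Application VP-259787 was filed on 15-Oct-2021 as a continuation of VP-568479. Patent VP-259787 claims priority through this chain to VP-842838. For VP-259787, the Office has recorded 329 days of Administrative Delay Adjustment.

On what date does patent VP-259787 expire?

August 4, 2041

Earliest priority filing: 9 September 2017.
Base term: 9 September 2017 + 23 years → 9 September 2040.
Administrative Delay Adjustment: +329 days → 4 August 2041.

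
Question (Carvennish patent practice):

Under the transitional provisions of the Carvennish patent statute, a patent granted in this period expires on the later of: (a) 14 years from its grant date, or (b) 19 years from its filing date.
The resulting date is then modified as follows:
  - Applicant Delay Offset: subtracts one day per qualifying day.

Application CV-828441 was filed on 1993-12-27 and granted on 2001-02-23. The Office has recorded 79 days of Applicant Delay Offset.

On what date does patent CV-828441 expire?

December 6, 2014

(a) grant + 14 years → 23 February 2015.
(b) filing + 19 years → 27 December 2012.
Later of the two: 23 February 2015.
Applicant Delay Offset: −79 days → 6 December 2014.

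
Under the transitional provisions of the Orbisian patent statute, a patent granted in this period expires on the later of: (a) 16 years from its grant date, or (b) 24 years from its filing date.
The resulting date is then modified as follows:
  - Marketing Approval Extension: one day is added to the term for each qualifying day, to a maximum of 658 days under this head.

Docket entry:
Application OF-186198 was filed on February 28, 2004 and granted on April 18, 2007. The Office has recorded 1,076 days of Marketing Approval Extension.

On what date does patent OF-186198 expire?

(a) grant + 16 years → 18 April 2023.
(b) filing + 24 years → 28 February 2028.
Later of the two: 28 February 2028.
Marketing Approval Extension: 1076 days claimed exceeds the 658-day cap, so +658 days → 17 December 2029.

December 17, 2029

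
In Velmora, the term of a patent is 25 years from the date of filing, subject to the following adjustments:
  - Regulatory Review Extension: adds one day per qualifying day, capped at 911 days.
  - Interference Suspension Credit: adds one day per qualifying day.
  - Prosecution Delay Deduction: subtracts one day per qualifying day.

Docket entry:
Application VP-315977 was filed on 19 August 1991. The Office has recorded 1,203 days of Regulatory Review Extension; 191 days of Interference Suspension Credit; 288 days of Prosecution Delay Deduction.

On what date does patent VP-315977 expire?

Base term: filing date + 25 years → 19 August 2016.
Regulatory Review Extension: 1203 days claimed exceeds the 911-day cap, so +911 days → 16 February 2019.
Interference Suspension Credit: +191 days → 26 August 2019.
Prosecution Delay Deduction: −288 days → 11 November 2018.

2018-11-11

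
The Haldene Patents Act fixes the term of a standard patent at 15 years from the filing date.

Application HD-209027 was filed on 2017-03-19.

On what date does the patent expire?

Filing date + 15 years → 19 March 2032.

2032-03-19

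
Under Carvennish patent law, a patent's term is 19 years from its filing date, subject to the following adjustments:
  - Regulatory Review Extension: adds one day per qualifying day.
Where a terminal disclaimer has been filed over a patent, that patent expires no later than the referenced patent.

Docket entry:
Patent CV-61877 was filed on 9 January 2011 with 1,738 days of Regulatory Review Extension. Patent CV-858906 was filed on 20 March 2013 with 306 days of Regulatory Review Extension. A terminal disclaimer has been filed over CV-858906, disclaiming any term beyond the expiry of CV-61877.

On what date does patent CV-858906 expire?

Natural term of CV-858906:
  Base: filing + 19 years → 20 March 2032.
  Regulatory Review Extension: +306 days → 20 January 2033.
Expiry of referenced patent CV-61877:
  Base: filing + 19 years → 9 January 2030.
  Regulatory Review Extension: +1738 days → 13 October 2034.
Terminal disclaimer: CV-858906 expires on the earlier of 20 January 2033 and 13 October 2034.

January 20, 2033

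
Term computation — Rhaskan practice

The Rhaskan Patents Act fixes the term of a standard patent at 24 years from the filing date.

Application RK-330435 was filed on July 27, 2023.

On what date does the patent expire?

Filing date + 24 years → 27 July 2047.

2047-07-27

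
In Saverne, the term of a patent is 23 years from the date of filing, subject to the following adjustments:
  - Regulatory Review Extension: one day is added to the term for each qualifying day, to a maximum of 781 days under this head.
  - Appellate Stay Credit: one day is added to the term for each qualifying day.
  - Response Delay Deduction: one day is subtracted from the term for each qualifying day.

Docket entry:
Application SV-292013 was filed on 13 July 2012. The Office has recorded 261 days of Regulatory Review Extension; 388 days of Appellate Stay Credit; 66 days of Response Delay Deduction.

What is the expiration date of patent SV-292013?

Base term: filing date + 23 years → 13 July 2035.
Regulatory Review Extension: 261 days (within the 781-day cap) → +261 days → 30 March 2036.
Appellate Stay Credit: +388 days → 22 April 2037.
Response Delay Deduction: −66 days → 15 February 2037.

February 15, 2037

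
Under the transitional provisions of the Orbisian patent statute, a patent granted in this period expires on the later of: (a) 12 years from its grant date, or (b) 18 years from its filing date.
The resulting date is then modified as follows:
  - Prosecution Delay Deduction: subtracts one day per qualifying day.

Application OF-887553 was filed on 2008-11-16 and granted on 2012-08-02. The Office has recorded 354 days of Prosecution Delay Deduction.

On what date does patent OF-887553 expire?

(a) grant + 12 years → 2 August 2024.
(b) filing + 18 years → 16 November 2026.
Later of the two: 16 November 2026.
Prosecution Delay Deduction: −354 days → 27 November 2025.

November 27, 2025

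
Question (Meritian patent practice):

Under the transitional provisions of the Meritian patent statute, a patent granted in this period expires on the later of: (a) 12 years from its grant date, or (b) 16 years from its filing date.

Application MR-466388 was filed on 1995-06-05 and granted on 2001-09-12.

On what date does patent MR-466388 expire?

2013-09-12

(a) grant + 12 years → 12 September 2013.
(b) filing + 16 years → 5 June 2011.
Later of the two: 12 September 2013.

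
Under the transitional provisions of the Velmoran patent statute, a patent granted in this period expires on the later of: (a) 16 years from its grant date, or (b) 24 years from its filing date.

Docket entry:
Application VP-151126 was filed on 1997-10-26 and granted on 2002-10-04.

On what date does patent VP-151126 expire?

October 26, 2021

(a) grant + 16 years → 4 October 2018.
(b) filing + 24 years → 26 October 2021.
Later of the two: 26 October 2021.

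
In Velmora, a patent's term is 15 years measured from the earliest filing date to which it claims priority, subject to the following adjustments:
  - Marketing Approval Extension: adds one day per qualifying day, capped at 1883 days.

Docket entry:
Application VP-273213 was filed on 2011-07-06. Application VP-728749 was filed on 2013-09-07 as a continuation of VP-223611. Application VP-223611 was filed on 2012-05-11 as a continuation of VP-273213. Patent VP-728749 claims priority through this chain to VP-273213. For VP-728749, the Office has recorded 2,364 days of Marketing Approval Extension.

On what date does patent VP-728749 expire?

2031-09-01

Earliest priority filing: 6 July 2011.
Base term: 6 July 2011 + 15 years → 6 July 2026.
Marketing Approval Extension: 2364 days claimed exceeds the 1883-day cap, so +1883 days → 1 September 2031.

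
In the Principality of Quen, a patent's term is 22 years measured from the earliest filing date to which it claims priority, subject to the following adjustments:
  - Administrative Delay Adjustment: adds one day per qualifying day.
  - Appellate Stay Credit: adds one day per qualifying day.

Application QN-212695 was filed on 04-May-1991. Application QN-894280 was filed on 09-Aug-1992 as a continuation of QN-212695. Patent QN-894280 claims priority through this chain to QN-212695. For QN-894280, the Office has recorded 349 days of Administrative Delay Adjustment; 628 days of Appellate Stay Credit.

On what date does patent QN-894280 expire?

Earliest priority filing: 4 May 1991.
Base term: 4 May 1991 + 22 years → 4 May 2013.
Administrative Delay Adjustment: +349 days → 18 April 2014.
Appellate Stay Credit: +628 days → 6 January 2016.

January 6, 2016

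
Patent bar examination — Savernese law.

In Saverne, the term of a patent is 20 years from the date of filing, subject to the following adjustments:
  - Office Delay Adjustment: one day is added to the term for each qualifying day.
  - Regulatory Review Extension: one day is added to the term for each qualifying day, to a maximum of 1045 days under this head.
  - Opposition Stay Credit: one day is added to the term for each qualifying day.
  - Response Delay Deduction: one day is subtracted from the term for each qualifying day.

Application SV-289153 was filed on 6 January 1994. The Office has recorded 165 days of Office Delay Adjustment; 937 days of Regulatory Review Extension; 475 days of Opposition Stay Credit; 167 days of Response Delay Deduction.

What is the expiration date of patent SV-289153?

Base term: filing date + 20 years → 6 January 2014.
Office Delay Adjustment: +165 days → 20 June 2014.
Regulatory Review Extension: 937 days (within the 1045-day cap) → +937 days → 12 January 2017.
Opposition Stay Credit: +475 days → 2 May 2018.
Response Delay Deduction: −167 days → 16 November 2017.

2017-11-16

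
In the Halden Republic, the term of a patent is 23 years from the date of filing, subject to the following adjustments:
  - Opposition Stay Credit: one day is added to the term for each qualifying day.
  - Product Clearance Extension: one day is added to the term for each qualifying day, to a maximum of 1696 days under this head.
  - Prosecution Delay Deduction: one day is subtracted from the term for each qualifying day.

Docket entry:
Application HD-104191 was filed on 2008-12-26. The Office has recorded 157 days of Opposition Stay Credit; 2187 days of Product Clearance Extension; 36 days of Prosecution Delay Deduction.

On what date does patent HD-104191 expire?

December 16, 2036

Base term: filing date + 23 years → 26 December 2031.
Opposition Stay Credit: +157 days → 31 May 2032.
Product Clearance Extension: 2187 days claimed exceeds the 1696-day cap, so +1696 days → 21 January 2037.
Prosecution Delay Deduction: −36 days → 16 December 2036.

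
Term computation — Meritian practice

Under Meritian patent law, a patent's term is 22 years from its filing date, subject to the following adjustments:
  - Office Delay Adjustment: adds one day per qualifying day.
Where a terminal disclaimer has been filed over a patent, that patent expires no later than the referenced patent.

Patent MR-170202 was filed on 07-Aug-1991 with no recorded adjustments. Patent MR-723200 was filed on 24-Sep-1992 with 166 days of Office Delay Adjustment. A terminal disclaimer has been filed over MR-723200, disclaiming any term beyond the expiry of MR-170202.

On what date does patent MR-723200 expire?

August 7, 2013

Natural term of MR-723200:
  Base: filing + 22 years → 24 September 2014.
  Office Delay Adjustment: +166 days → 9 March 2015.
Expiry of referenced patent MR-170202:
  Base: filing + 22 years → 7 August 2013.
Terminal disclaimer: MR-723200 expires on the earlier of 9 March 2015 and 7 August 2013.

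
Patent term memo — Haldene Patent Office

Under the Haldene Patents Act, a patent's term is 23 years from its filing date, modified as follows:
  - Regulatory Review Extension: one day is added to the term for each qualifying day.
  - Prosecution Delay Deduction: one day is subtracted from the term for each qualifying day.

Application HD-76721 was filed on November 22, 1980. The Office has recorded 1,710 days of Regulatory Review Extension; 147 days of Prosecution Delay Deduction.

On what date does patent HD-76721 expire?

2008-03-03

Base term: filing date + 23 years → 22 November 2003.
Regulatory Review Extension: +1710 days → 28 July 2008.
Prosecution Delay Deduction: −147 days → 3 March 2008.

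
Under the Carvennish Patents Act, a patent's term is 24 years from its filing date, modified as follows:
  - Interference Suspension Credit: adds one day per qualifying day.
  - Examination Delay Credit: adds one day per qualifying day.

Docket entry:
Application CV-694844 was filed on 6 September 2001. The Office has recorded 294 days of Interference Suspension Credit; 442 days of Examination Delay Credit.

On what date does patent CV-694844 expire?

Base term: filing date + 24 years → 6 September 2025.
Interference Suspension Credit: +294 days → 27 June 2026.
Examination Delay Credit: +442 days → 12 September 2027.

September 12, 2027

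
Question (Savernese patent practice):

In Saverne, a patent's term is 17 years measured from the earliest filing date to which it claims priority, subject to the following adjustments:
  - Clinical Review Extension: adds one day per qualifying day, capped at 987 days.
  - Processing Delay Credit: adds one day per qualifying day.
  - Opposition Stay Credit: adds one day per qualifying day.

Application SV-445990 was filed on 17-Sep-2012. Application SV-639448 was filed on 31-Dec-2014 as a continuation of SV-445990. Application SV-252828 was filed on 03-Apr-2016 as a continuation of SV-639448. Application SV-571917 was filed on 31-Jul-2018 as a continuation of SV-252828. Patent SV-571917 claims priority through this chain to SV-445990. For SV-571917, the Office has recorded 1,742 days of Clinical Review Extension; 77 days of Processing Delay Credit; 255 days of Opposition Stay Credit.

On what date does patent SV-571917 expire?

2033-04-28

Earliest priority filing: 17 September 2012.
Base term: 17 September 2012 + 17 years → 17 September 2029.
Clinical Review Extension: 1742 days claimed exceeds the 987-day cap, so +987 days → 31 May 2032.
Processing Delay Credit: +77 days → 16 August 2032.
Opposition Stay Credit: +255 days → 28 April 2033.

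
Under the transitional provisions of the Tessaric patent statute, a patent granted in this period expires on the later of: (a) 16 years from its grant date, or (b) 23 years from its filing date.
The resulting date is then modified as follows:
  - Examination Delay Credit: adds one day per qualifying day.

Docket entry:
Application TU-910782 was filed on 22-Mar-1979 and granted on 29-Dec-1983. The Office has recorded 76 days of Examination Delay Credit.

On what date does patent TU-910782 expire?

(a) grant + 16 years → 29 December 1999.
(b) filing + 23 years → 22 March 2002.
Later of the two: 22 March 2002.
Examination Delay Credit: +76 days → 6 June 2002.

2002-06-06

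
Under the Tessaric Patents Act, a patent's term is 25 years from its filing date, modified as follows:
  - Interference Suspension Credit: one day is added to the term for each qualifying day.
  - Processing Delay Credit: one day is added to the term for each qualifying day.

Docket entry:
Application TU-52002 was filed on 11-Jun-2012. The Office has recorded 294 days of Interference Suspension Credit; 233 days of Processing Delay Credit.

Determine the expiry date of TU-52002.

2038-11-20

Base term: filing date + 25 years → 11 June 2037.
Interference Suspension Credit: +294 days → 1 April 2038.
Processing Delay Credit: +233 days → 20 November 2038.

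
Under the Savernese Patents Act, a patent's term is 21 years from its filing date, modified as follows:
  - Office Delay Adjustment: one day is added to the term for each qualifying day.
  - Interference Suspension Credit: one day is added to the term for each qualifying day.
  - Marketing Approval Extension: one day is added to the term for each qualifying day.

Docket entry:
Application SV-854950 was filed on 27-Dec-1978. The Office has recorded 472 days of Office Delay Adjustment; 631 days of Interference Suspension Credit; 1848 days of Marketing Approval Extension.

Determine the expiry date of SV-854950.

Base term: filing date + 21 years → 27 December 1999.
Office Delay Adjustment: +472 days → 12 April 2001.
Interference Suspension Credit: +631 days → 3 January 2003.
Marketing Approval Extension: +1848 days → 25 January 2008.

2008-01-25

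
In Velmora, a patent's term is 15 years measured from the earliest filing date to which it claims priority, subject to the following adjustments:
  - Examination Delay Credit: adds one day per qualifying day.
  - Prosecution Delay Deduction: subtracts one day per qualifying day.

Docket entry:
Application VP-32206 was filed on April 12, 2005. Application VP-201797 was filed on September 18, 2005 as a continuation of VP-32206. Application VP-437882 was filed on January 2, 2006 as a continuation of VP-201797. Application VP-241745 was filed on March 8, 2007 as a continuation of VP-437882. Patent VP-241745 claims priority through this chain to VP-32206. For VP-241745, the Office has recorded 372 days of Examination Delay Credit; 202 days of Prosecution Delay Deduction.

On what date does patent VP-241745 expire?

September 29, 2020

Earliest priority filing: 12 April 2005.
Base term: 12 April 2005 + 15 years → 12 April 2020.
Examination Delay Credit: +372 days → 19 April 2021.
Prosecution Delay Deduction: −202 days → 29 September 2020.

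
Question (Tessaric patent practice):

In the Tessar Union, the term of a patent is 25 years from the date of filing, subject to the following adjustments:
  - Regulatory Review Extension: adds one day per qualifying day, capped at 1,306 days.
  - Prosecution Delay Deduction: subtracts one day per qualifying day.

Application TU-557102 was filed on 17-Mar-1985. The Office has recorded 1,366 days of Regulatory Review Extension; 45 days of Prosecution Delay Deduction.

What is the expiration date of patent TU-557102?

Base term: filing date + 25 years → 17 March 2010.
Regulatory Review Extension: 1366 days claimed exceeds the 1306-day cap, so +1306 days → 13 October 2013.
Prosecution Delay Deduction: −45 days → 29 August 2013.

August 29, 2013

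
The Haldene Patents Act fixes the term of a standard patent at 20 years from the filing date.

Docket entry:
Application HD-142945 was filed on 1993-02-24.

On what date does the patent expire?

2013-02-24

Filing date + 20 years → 24 February 2013.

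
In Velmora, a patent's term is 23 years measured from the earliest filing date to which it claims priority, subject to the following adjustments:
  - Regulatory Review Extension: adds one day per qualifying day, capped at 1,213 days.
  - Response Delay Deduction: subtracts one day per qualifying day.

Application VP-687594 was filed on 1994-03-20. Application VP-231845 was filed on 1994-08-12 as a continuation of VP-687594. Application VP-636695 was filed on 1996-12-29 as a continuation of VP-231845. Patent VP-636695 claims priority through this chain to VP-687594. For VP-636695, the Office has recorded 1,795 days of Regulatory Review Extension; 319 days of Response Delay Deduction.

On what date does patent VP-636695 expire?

Earliest priority filing: 20 March 1994.
Base term: 20 March 1994 + 23 years → 20 March 2017.
Regulatory Review Extension: 1795 days claimed exceeds the 1213-day cap, so +1213 days → 15 July 2020.
Response Delay Deduction: −319 days → 31 August 2019.

2019-08-31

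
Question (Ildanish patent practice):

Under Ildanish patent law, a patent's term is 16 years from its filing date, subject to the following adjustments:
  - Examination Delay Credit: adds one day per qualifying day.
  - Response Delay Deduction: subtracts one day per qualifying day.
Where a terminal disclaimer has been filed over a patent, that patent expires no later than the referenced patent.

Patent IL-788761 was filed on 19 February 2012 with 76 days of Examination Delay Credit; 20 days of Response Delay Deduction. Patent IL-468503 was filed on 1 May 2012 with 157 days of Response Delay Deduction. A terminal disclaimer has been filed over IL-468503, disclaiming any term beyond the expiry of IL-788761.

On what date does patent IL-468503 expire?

Natural term of IL-468503:
  Base: filing + 16 years → 1 May 2028.
  Response Delay Deduction: −157 days → 26 November 2027.
Expiry of referenced patent IL-788761:
  Base: filing + 16 years → 19 February 2028.
  Examination Delay Credit: +76 days → 5 May 2028.
  Response Delay Deduction: −20 days → 15 April 2028.
Terminal disclaimer: IL-468503 expires on the earlier of 26 November 2027 and 15 April 2028.

2027-11-26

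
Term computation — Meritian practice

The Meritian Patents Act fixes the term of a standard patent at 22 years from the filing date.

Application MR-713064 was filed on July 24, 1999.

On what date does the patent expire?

2021-07-24

Filing date + 22 years → 24 July 2021.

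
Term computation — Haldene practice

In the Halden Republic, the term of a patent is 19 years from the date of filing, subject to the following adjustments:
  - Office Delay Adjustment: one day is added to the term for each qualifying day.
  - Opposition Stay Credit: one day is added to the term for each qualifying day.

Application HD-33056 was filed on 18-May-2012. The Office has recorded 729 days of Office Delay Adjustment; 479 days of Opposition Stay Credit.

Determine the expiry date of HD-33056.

Base term: filing date + 19 years → 18 May 2031.
Office Delay Adjustment: +729 days → 16 May 2033.
Opposition Stay Credit: +479 days → 7 September 2034.

September 7, 2034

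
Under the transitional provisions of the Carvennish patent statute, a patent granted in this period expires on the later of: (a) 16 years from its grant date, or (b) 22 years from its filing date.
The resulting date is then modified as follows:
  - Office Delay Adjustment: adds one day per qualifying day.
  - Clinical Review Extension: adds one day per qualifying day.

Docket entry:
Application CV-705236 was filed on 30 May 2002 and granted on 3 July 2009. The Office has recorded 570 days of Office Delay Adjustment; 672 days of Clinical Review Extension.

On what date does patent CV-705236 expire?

2028-11-26

(a) grant + 16 years → 3 July 2025.
(b) filing + 22 years → 30 May 2024.
Later of the two: 3 July 2025.
Office Delay Adjustment: +570 days → 24 January 2027.
Clinical Review Extension: +672 days → 26 November 2028.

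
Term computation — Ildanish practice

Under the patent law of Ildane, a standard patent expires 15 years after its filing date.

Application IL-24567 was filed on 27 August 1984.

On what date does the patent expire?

Filing date + 15 years → 27 August 1999.

1999-08-27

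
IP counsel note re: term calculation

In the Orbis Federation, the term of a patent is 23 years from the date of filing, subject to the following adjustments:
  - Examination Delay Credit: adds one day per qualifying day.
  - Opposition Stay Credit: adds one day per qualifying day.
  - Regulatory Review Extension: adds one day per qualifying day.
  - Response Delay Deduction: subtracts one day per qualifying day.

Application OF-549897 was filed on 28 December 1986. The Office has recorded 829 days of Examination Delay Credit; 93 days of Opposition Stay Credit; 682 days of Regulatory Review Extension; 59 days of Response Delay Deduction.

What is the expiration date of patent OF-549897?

Base term: filing date + 23 years → 28 December 2009.
Examination Delay Credit: +829 days → 5 April 2012.
Opposition Stay Credit: +93 days → 7 July 2012.
Regulatory Review Extension: +682 days → 20 May 2014.
Response Delay Deduction: −59 days → 22 March 2014.

March 22, 2014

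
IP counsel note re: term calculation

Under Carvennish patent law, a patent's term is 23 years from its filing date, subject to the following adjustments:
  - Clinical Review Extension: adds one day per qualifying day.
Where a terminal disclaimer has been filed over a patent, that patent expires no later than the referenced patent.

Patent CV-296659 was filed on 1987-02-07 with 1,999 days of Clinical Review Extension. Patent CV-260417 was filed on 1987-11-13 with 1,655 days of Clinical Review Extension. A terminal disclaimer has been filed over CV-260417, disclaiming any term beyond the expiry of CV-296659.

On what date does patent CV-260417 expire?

Natural term of CV-260417:
  Base: filing + 23 years → 13 November 2010.
  Clinical Review Extension: +1655 days → 26 May 2015.
Expiry of referenced patent CV-296659:
  Base: filing + 23 years → 7 February 2010.
  Clinical Review Extension: +1999 days → 30 July 2015.
Terminal disclaimer: CV-260417 expires on the earlier of 26 May 2015 and 30 July 2015.

May 26, 2015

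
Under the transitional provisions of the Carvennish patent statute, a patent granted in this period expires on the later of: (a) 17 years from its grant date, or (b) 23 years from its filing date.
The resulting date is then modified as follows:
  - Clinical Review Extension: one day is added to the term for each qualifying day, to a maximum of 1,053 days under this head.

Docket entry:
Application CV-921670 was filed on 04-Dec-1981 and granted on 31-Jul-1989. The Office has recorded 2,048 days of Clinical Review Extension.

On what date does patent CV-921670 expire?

(a) grant + 17 years → 31 July 2006.
(b) filing + 23 years → 4 December 2004.
Later of the two: 31 July 2006.
Clinical Review Extension: 2048 days claimed exceeds the 1053-day cap, so +1053 days → 18 June 2009.

June 18, 2009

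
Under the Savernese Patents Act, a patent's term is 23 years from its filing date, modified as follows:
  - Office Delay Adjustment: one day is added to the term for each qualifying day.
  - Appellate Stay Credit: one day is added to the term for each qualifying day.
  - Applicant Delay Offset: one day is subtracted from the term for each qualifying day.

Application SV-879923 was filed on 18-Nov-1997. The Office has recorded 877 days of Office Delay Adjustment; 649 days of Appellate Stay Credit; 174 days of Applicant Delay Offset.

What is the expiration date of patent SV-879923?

Base term: filing date + 23 years → 18 November 2020.
Office Delay Adjustment: +877 days → 14 April 2023.
Appellate Stay Credit: +649 days → 22 January 2025.
Applicant Delay Offset: −174 days → 1 August 2024.

August 1, 2024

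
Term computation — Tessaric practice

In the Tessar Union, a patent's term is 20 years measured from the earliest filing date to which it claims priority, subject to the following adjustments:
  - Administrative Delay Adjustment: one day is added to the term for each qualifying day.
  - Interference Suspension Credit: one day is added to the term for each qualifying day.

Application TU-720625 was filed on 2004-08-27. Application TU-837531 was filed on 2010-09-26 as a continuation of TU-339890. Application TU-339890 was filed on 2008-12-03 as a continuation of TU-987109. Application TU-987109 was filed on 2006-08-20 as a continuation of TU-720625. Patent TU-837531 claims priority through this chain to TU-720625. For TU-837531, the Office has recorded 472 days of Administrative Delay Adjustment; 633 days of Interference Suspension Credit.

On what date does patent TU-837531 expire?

Earliest priority filing: 27 August 2004.
Base term: 27 August 2004 + 20 years → 27 August 2024.
Administrative Delay Adjustment: +472 days → 12 December 2025.
Interference Suspension Credit: +633 days → 6 September 2027.

2027-09-06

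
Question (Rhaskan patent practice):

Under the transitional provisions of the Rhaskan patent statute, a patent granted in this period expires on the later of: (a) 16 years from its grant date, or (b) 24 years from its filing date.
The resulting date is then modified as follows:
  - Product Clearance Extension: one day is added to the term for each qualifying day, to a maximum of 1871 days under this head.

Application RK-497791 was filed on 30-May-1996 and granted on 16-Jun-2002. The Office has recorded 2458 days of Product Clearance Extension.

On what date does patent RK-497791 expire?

July 14, 2025

(a) grant + 16 years → 16 June 2018.
(b) filing + 24 years → 30 May 2020.
Later of the two: 30 May 2020.
Product Clearance Extension: 2458 days claimed exceeds the 1871-day cap, so +1871 days → 14 July 2025.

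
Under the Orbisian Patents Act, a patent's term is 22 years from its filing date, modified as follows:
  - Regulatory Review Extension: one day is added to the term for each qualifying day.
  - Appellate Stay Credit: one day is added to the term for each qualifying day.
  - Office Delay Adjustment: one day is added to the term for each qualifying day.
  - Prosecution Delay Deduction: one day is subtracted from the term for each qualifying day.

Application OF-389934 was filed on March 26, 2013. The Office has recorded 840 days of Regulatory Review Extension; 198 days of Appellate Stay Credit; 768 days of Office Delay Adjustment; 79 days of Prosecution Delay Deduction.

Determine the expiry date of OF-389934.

Base term: filing date + 22 years → 26 March 2035.
Regulatory Review Extension: +840 days → 13 July 2037.
Appellate Stay Credit: +198 days → 27 January 2038.
Office Delay Adjustment: +768 days → 5 March 2040.
Prosecution Delay Deduction: −79 days → 17 December 2039.

2039-12-17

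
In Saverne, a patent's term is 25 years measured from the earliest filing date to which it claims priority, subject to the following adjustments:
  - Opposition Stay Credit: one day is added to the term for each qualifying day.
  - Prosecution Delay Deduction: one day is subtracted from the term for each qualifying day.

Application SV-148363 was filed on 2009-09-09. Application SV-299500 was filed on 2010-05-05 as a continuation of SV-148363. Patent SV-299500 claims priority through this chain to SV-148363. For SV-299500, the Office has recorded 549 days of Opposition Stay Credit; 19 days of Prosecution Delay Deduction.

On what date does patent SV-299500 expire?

2036-02-21

Earliest priority filing: 9 September 2009.
Base term: 9 September 2009 + 25 years → 9 September 2034.
Opposition Stay Credit: +549 days → 11 March 2036.
Prosecution Delay Deduction: −19 days → 21 February 2036.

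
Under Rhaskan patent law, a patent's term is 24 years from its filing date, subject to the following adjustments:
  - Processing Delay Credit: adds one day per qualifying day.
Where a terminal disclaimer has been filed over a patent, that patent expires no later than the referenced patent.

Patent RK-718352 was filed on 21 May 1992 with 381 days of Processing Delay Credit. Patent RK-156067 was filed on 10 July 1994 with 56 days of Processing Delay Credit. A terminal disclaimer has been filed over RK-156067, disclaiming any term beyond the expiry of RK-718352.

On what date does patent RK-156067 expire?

June 6, 2017

Natural term of RK-156067:
  Base: filing + 24 years → 10 July 2018.
  Processing Delay Credit: +56 days → 4 September 2018.
Expiry of referenced patent RK-718352:
  Base: filing + 24 years → 21 May 2016.
  Processing Delay Credit: +381 days → 6 June 2017.
Terminal disclaimer: RK-156067 expires on the earlier of 4 September 2018 and 6 June 2017.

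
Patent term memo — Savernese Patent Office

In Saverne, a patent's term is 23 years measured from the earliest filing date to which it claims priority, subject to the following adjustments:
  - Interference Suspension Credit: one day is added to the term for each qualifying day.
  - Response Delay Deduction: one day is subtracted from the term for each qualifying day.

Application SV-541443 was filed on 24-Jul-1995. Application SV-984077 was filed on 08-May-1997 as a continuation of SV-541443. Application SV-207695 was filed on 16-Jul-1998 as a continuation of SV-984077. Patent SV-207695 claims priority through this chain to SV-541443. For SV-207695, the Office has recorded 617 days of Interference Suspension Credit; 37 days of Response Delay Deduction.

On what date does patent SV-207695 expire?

Earliest priority filing: 24 July 1995.
Base term: 24 July 1995 + 23 years → 24 July 2018.
Interference Suspension Credit: +617 days → 1 April 2020.
Response Delay Deduction: −37 days → 24 February 2020.

2020-02-24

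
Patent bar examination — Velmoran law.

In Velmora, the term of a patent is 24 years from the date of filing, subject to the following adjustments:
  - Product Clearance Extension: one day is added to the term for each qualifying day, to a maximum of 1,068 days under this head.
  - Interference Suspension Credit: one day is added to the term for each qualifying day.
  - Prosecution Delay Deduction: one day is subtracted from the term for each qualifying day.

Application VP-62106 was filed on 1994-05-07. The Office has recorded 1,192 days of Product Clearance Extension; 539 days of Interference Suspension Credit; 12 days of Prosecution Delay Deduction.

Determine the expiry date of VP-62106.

September 18, 2022

Base term: filing date + 24 years → 7 May 2018.
Product Clearance Extension: 1192 days claimed exceeds the 1068-day cap, so +1068 days → 9 April 2021.
Interference Suspension Credit: +539 days → 30 September 2022.
Prosecution Delay Deduction: −12 days → 18 September 2022.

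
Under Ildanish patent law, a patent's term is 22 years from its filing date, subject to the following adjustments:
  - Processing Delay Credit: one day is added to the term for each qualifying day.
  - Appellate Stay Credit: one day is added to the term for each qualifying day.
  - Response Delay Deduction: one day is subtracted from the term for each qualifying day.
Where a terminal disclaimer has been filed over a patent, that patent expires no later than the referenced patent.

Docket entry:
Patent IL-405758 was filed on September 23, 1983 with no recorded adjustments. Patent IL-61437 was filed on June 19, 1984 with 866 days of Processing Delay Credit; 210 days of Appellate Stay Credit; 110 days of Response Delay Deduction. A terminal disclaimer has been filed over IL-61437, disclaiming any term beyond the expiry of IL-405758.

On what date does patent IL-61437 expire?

2005-09-23

Natural term of IL-61437:
  Base: filing + 22 years → 19 June 2006.
  Processing Delay Credit: +866 days → 1 November 2008.
  Appellate Stay Credit: +210 days → 30 May 2009.
  Response Delay Deduction: −110 days → 9 February 2009.
Expiry of referenced patent IL-405758:
  Base: filing + 22 years → 23 September 2005.
Terminal disclaimer: IL-61437 expires on the earlier of 9 February 2009 and 23 September 2005.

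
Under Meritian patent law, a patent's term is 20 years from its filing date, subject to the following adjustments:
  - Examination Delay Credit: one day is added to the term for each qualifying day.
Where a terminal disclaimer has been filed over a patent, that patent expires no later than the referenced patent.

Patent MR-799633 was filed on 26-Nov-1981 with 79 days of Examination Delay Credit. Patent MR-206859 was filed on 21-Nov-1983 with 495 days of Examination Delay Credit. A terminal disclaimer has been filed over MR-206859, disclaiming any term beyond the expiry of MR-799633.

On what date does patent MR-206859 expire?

2002-02-13

Natural term of MR-206859:
  Base: filing + 20 years → 21 November 2003.
  Examination Delay Credit: +495 days → 30 March 2005.
Expiry of referenced patent MR-799633:
  Base: filing + 20 years → 26 November 2001.
  Examination Delay Credit: +79 days → 13 February 2002.
Terminal disclaimer: MR-206859 expires on the earlier of 30 March 2005 and 13 February 2002.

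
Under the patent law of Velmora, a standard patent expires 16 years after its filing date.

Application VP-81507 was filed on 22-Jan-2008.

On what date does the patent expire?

Filing date + 16 years → 22 January 2024.

2024-01-22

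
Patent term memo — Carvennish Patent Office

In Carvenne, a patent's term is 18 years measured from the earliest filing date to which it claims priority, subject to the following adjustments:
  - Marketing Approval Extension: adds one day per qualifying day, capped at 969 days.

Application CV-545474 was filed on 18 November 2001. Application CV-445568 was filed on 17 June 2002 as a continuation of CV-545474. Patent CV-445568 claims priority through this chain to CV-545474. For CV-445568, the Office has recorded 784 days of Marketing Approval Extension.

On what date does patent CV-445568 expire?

Earliest priority filing: 18 November 2001.
Base term: 18 November 2001 + 18 years → 18 November 2019.
Marketing Approval Extension: 784 days (within the 969-day cap) → +784 days → 10 January 2022.

January 10, 2022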